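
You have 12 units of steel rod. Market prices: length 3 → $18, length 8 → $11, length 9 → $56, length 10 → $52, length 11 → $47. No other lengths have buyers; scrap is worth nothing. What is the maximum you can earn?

Let best[k] be the best obtainable value from length k. For each k, try every first piece i and keep the best of price[i] + best[k−i].
best[1] = 0
best[2] = 0
best[3] = 18
best[4] = 18
best[5] = 18
best[6] = 36  (first piece 3, then best[3]=18)
best[7] = 36
best[8] = max(18+18, 11+0) = 36
best[9] = max(18+36, 11+0, 56+0) = 56
best[10] = max(18+36, 11+0, 56+0, 52+0) = 56
best[11] = max(18+36, 11+18, 56+0, 52+0, 47+0) = 56
best[12] = max(18+56, 11+18, 56+18, 52+0, 47+0) = 74
One optimal cutting: 9 + 3 → $74.

74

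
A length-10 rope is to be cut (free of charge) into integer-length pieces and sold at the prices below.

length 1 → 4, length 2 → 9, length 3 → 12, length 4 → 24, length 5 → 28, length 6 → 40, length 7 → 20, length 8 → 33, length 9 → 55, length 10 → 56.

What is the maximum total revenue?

64

Let best[k] be the best obtainable value from length k. For each k, try every first piece i and keep the best of price[i] + best[k−i].
best[1] = 4
best[2] = 9
best[3] = 13  (first piece 1, then best[2]=9)
best[4] = 24
best[5] = 28  (first piece 1, then best[4]=24)
best[6] = 40
best[7] = 44  (first piece 1, then best[6]=40)
best[8] = 49  (first piece 2, then best[6]=40)
best[9] = 55
best[10] = 64  (first piece 4, then best[6]=40)
One optimal cutting: 6 + 4 → 40 + 24 = 64.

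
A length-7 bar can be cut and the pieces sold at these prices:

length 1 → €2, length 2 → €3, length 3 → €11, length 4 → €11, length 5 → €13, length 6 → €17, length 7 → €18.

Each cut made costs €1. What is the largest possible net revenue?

22

Consider every possible first cut. net[k] is the best of p[i]+net[k−i] over all sellable i≤k, charging 1 whenever i<k.
net[1] = 2
net[2] = max(2+2-1, 3+0) = 3
net[3] = max(2+3-1, 3+2-1, 11+0) = 11
net[4] = max(2+11-1, 3+3-1, 11+2-1, 11+0) = 12
net[5] = max(2+12-1, 3+11-1, 11+3-1, 11+2-1, 13+0) = 13
net[6] = max(2+13-1, 3+12-1, 11+11-1, 11+3-1, 13+2-1, 17+0) = 21
net[7] = max(2+21-1, 3+13-1, 11+12-1, …, 17+2-1, 18+0) = 22
One optimal plan: pieces 3 + 3 + 1 (2 cuts) → €24 − €2 = €22.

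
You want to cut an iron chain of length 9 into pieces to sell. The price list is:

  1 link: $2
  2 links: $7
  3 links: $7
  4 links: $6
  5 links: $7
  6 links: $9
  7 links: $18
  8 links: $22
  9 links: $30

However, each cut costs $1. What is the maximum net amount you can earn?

30

Consider every possible first cut. r[k] is the best of p[i]+r[k−i] over all sellable i≤k, charging 1 whenever i<k.
r[1] = 2
r[2] = 7
r[3] = 8  (first piece 1, then r[2]=7)
r[4] = 13  (first piece 2, then r[2]=7)
r[5] = 14  (first piece 1, then r[4]=13)
r[6] = 19  (first piece 2, then r[4]=13)
r[7] = 20  (first piece 1, then r[6]=19)
r[8] = 25  (first piece 2, then r[6]=19)
r[9] = 30
Best is to make no cuts and sell whole for $30.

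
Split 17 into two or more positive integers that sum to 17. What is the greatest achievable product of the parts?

486

Fill prod[k] for k=2..17: at each k try every first piece i and multiply by the better of (k−i) uncut or prod[k−i].
prod[2] = 1×max(1,0) = 1×1 = 1
prod[3] = 1×max(2,1) = 1×2 = 2
prod[4] = 2×max(2,1) = 2×2 = 4
prod[5] = 2×max(3,2) = 2×3 = 6
prod[6] = 3×max(3,2) = 3×3 = 9
prod[7] = 2×max(5,6) = 2×6 = 12
prod[8] = 2×max(6,9) = 2×9 = 18
prod[9] = 3×max(6,9) = 3×9 = 27
prod[10] = 2×max(8,18) = 2×18 = 36
prod[11] = 2×max(9,27) = 2×27 = 54
prod[12] = 3×max(9,27) = 3×27 = 81
prod[13] = 2×max(11,54) = 2×54 = 108
prod[14] = 2×max(12,81) = 2×81 = 162
prod[15] = 3×max(12,81) = 3×81 = 243
prod[16] = 2×max(14,162) = 2×162 = 324
prod[17] = 2×max(15,243) = 2×243 = 486
One optimal split: 3 + 3 + 3 + 3 + 3 + 2; product 3×3×3×3×3×2 = 486.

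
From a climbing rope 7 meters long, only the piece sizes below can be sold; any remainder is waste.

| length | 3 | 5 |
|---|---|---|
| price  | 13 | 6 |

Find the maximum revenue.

Build best[k] bottom-up: best[k] = max over allowed piece i of (p[i] + best[k−i]).
best[1] = 0
best[2] = 0
best[3] = 13
best[4] = 13
best[5] = max(13+0, 6+0) = 13
best[6] = max(13+13, 6+0) = 26
best[7] = max(13+13, 6+0) = 26
One optimal cutting: pieces 3 + 3 with 1 meter of scrap → €26.

26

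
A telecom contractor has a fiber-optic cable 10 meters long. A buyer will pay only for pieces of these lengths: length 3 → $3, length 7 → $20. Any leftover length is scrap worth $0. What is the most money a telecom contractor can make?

23

Build r[k] bottom-up: r[k] = max over allowed piece i of (p[i] + r[k−i]).
r[1] = 0
r[2] = 0
r[3] = 3
r[4] = 3
r[5] = 3
r[6] = 6  (first piece 3, then r[3]=3)
r[7] = max(3+3, 20+0) = 20
r[8] = max(3+3, 20+0) = 20
r[9] = max(3+6, 20+0) = 20
r[10] = max(3+20, 20+3) = 23
One optimal cutting: 7 + 3 → $23.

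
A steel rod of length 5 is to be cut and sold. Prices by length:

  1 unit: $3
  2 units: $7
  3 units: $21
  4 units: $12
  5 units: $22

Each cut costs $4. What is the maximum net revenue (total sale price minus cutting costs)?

Consider every possible first cut. v[k] is the best of p[i]+v[k−i] over all sellable i≤k, charging 4 whenever i<k.
v[1] = 3
v[2] = max(3+3-4, 7+0) = 7
v[3] = max(3+7-4, 7+3-4, 21+0) = 21
v[4] = max(3+21-4, 7+7-4, 21+3-4, 12+0) = 20
v[5] = max(3+20-4, 7+21-4, 21+7-4, 12+3-4, 22+0) = 24
One optimal plan: pieces 3 + 2 (1 cut) → $28 − $4 = $24.

24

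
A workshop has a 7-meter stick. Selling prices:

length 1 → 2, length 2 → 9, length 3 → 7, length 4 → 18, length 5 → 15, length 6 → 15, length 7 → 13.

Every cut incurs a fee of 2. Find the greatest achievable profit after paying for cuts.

25

Consider every possible first cut. r[k] is the best of p[i]+r[k−i] over all sellable i≤k, charging 2 whenever i<k.
r[1] = 2
r[2] = max(2+2-2, 9+0) = 9
r[3] = max(2+9-2, 9+2-2, 7+0) = 9
r[4] = max(2+9-2, 9+9-2, 7+2-2, 18+0) = 18
r[5] = max(2+18-2, 9+9-2, 7+9-2, 18+2-2, 15+0) = 18
r[6] = max(2+18-2, 9+18-2, 7+9-2, 18+9-2, 15+2-2, 15+0) = 25
r[7] = max(2+25-2, 9+18-2, 7+18-2, …, 15+2-2, 13+0) = 25
One optimal plan: pieces 4 + 2 + 1 (2 cuts) → 29 − 4 = 25.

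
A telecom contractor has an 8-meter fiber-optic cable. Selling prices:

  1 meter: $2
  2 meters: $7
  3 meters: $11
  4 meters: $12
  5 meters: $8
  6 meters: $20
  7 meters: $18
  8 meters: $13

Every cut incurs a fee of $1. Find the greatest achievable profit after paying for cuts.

Let v[k] be the best obtainable value from length k. For each k, try every first piece i and keep the best of price[i] + v[k−i] minus the 1 cut fee when i<k.
v[1] = 2
v[2] = 7
v[3] = 11
v[4] = 13  (first piece 2, then v[2]=7)
v[5] = 17  (first piece 2, then v[3]=11)
v[6] = 21  (first piece 3, then v[3]=11)
v[7] = 23  (first piece 2, then v[5]=17)
v[8] = 27  (first piece 2, then v[6]=21)
One optimal plan: pieces 3 + 3 + 2 (2 cuts) → $29 − $2 = $27.

27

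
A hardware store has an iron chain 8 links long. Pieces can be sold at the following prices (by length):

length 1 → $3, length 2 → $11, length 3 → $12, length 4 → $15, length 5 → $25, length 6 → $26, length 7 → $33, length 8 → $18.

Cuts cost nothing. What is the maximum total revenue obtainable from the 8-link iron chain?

Build v[k] bottom-up: v[k] = max over allowed piece i of (p[i] + v[k−i]).
v[1] = 3
v[2] = max(3+3, 11+0) = 11
v[3] = max(3+11, 11+3, 12+0) = 14
v[4] = max(3+14, 11+11, 12+3, 15+0) = 22
v[5] = max(3+22, 11+14, 12+11, 15+3, 25+0) = 25
v[6] = max(3+25, 11+22, 12+14, 15+11, 25+3, 26+0) = 33
v[7] = max(3+33, 11+25, 12+22, …, 26+3, 33+0) = 36
v[8] = max(3+36, 11+33, 12+25, …, 33+3, 18+0) = 44
One optimal cutting: 2 + 2 + 2 + 2 → $11 + $11 + $11 + $11 = $44.

44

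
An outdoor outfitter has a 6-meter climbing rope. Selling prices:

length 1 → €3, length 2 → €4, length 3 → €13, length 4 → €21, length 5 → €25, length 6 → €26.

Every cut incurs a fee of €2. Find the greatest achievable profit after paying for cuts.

Consider every possible first cut. v[k] is the best of p[i]+v[k−i] over all sellable i≤k, charging 2 whenever i<k.
v[1] = 3
v[2] = 4  (first piece 1, then v[1]=3)
v[3] = 13
v[4] = 21
v[5] = 25
v[6] = 26  (first piece 1, then v[5]=25)
One optimal plan: pieces 5 + 1 (1 cut) → €28 − €2 = €26.

26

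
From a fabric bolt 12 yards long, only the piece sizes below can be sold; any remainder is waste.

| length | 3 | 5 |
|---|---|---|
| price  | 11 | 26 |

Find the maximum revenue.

Let r[k] be the best obtainable value from length k. For each k, try every first piece i and keep the best of price[i] + r[k−i].
r[1] = 0
r[2] = 0
r[3] = 11
r[4] = 11
r[5] = max(11+0, 26+0) = 26
r[6] = max(11+11, 26+0) = 26
r[7] = max(11+11, 26+0) = 26
r[8] = max(11+26, 26+11) = 37
r[9] = max(11+26, 26+11) = 37
r[10] = max(11+26, 26+26) = 52
r[11] = max(11+37, 26+26) = 52
r[12] = max(11+37, 26+26) = 52
One optimal cutting: pieces 5 + 5 with 2 yards of scrap → $52.

52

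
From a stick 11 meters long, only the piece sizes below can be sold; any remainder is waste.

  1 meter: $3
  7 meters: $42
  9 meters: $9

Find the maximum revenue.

54

Build f[k] bottom-up: f[k] = max over allowed piece i of (p[i] + f[k−i]).
f[1] = 3
f[2] = 6  (first piece 1, then f[1]=3)
f[3] = 9  (first piece 1, then f[2]=6)
f[4] = 12  (first piece 1, then f[3]=9)
f[5] = 15  (first piece 1, then f[4]=12)
f[6] = 18  (first piece 1, then f[5]=15)
f[7] = max(3+18, 42+0) = 42
f[8] = max(3+42, 42+3) = 45
f[9] = max(3+45, 42+6, 9+0) = 48
f[10] = max(3+48, 42+9, 9+3) = 51
f[11] = max(3+51, 42+12, 9+6) = 54
One optimal cutting: 7 + 1 + 1 + 1 + 1 → $54.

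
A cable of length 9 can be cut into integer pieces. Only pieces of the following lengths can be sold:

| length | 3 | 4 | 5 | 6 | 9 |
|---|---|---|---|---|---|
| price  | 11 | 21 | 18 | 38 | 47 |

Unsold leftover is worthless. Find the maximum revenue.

Consider every possible first cut. f[k] is the best of p[i]+f[k−i] over all sellable i≤k.
f[1] = 0
f[2] = 0
f[3] = 11
f[4] = max(11+0, 21+0) = 21
f[5] = max(11+0, 21+0, 18+0) = 21
f[6] = max(11+11, 21+0, 18+0, 38+0) = 38
f[7] = max(11+21, 21+11, 18+0, 38+0) = 38
f[8] = max(11+21, 21+21, 18+11, 38+0) = 42
f[9] = max(11+38, 21+21, 18+21, 38+11, 47+0) = 49
One optimal cutting: 6 + 3 → $49.

49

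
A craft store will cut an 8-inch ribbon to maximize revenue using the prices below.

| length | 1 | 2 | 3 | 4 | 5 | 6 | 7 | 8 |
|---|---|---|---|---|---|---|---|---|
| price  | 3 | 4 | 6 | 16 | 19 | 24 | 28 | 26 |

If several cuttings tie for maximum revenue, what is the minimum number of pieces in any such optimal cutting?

2

Let r[k] be the best obtainable value from length k. For each k, try every first piece i and keep the best of price[i] + r[k−i].
r[1] = 3
r[2] = max(3+3, 4+0) = 6
r[3] = max(3+6, 4+3, 6+0) = 9
r[4] = max(3+9, 4+6, 6+3, 16+0) = 16
r[5] = max(3+16, 4+9, 6+6, 16+3, 19+0) = 19
r[6] = max(3+19, 4+16, 6+9, 16+6, 19+3, 24+0) = 24
r[7] = max(3+24, 4+19, 6+16, …, 24+3, 28+0) = 28
r[8] = max(3+28, 4+24, 6+19, …, 28+3, 26+0) = 32
Maximum revenue is ¢32.
Now minimize piece count subject to staying optimal: for each k, pieces[k] = 1 + min over i with p[i]+r[k−i]=r[k] of pieces[k−i].
pieces[5] = 1
pieces[6] = 1
pieces[7] = 1
pieces[8] = 2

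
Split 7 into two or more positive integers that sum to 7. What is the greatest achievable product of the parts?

Let g[k] be the best product for length k (with at least one cut). For each first piece i, the rest contributes max(k−i, g[k−i]).
g[2] = 1*max(1,0) = 1*1 = 1
g[3] = max(1*2, 2*1) = 2
g[4] = max(1*3, 2*2, 3*1) = 4
g[5] = max(1*4, 2*3, 3*2, 4*1) = 6
g[6] = max(1*6, 2*4, 3*3, 4*2, 5*1) = 9
g[7] = max(1*9, 2*6, 3*4, 4*3, 5*2, 6*1) = 12
One optimal split: 3 + 2 + 2; product 3*2*2 = 12.

12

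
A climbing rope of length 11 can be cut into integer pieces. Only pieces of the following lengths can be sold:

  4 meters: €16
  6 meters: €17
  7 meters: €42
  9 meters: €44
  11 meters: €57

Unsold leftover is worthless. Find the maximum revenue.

58

Let best[k] be the best obtainable value from length k. For each k, try every first piece i and keep the best of price[i] + best[k−i].
best[1] = 0
best[2] = 0
best[3] = 0
best[4] = 16
best[5] = 16
best[6] = 17
best[7] = 42
best[8] = 42
best[9] = 44
best[10] = 44
best[11] = 58  (first piece 4, then best[7]=42)
One optimal cutting: 7 + 4 → €58.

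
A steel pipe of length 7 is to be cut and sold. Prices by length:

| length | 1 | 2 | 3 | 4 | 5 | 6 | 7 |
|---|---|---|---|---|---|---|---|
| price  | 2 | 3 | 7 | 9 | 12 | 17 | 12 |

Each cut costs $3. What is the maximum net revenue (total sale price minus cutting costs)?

16

Consider every possible first cut. r[k] is the best of p[i]+r[k−i] over all sellable i≤k, charging 3 whenever i<k.
r[1] = 2
r[2] = 3
r[3] = 7
r[4] = 9
r[5] = 12
r[6] = 17
r[7] = 16  (first piece 1, then r[6]=17)
One optimal plan: pieces 6 + 1 (1 cut) → $19 − $3 = $16.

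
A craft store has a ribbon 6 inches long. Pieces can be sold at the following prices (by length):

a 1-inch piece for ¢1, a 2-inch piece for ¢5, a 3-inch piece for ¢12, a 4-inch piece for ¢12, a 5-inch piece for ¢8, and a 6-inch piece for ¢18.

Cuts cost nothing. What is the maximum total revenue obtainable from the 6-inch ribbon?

Let v[k] be the best obtainable value from length k. For each k, try every first piece i and keep the best of price[i] + v[k−i].
v[1] = 1
v[2] = max(1+1, 5+0) = 5
v[3] = max(1+5, 5+1, 12+0) = 12
v[4] = max(1+12, 5+5, 12+1, 12+0) = 13
v[5] = max(1+13, 5+12, 12+5, 12+1, 8+0) = 17
v[6] = max(1+17, 5+13, 12+12, 12+5, 8+1, 18+0) = 24
One optimal cutting: 3 + 3 → ¢12 + ¢12 = ¢24.

24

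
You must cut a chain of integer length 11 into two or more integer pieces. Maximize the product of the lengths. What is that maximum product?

Define f[k] = max over 1≤i<k of i · max(k−i, f[k−i]); the inner max lets the remainder stay uncut if that's better.
f[2] = 1×max(1,0) = 1×1 = 1
f[3] = 1×max(2,1) = 1×2 = 2
f[4] = 2×max(2,1) = 2×2 = 4
f[5] = 2×max(3,2) = 2×3 = 6
f[6] = 3×max(3,2) = 3×3 = 9
f[7] = 2×max(5,6) = 2×6 = 12
f[8] = 2×max(6,9) = 2×9 = 18
f[9] = 3×max(6,9) = 3×9 = 27
f[10] = 2×max(8,18) = 2×18 = 36
f[11] = 2×max(9,27) = 2×27 = 54
One optimal split: 3 + 3 + 3 + 2; product 3×3×3×2 = 54.

54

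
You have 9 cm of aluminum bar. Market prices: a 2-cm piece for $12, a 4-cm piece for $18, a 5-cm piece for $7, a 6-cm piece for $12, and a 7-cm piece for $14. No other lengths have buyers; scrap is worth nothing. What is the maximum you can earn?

48

Build best[k] bottom-up: best[k] = max over allowed piece i of (p[i] + best[k−i]).
best[1] = 0
best[2] = 12
best[3] = 12
best[4] = 24  (first piece 2, then best[2]=12)
best[5] = 24
best[6] = 36  (first piece 2, then best[4]=24)
best[7] = 36
best[8] = 48  (first piece 2, then best[6]=36)
best[9] = 48
One optimal cutting: pieces 2 + 2 + 2 + 2 with 1 cm of scrap → $48.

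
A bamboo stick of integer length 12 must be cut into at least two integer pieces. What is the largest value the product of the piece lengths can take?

Define g[k] = max over 1≤i<k of i · max(k−i, g[k−i]); the inner max lets the remainder stay uncut if that's better.
g[2] = 1·max(1,0) = 1·1 = 1
g[3] = 1·max(2,1) = 1·2 = 2
g[4] = 2·max(2,1) = 2·2 = 4
g[5] = 2·max(3,2) = 2·3 = 6
g[6] = 3·max(3,2) = 3·3 = 9
g[7] = 2·max(5,6) = 2·6 = 12
g[8] = 2·max(6,9) = 2·9 = 18
g[9] = 3·max(6,9) = 3·9 = 27
g[10] = 2·max(8,18) = 2·18 = 36
g[11] = 2·max(9,27) = 2·27 = 54
g[12] = 3·max(9,27) = 3·27 = 81
One optimal split: 3 + 3 + 3 + 3; product 3·3·3·3 = 81.

81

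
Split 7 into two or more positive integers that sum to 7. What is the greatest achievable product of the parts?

Let prod[k] be the best product for length k (with at least one cut). For each first piece i, the rest contributes max(k−i, prod[k−i]).
prod[2] = 1·max(1,0) = 1·1 = 1
prod[3] = 1·max(2,1) = 1·2 = 2
prod[4] = 2·max(2,1) = 2·2 = 4
prod[5] = 2·max(3,2) = 2·3 = 6
prod[6] = 3·max(3,2) = 3·3 = 9
prod[7] = 2·max(5,6) = 2·6 = 12
One optimal split: 3 + 2 + 2; product 3·2·2 = 12.

12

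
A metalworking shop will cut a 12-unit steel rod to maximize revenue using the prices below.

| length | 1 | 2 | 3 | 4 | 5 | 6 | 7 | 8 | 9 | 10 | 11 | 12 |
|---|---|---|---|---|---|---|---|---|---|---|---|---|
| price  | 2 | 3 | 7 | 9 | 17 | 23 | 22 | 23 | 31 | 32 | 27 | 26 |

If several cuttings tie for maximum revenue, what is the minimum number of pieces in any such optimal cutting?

Consider every possible first cut. r[k] is the best of p[i]+r[k−i] over all sellable i≤k.
r[1] = 2
r[2] = 4  (first piece 1, then r[1]=2)
r[3] = 7
r[4] = 9  (first piece 1, then r[3]=7)
r[5] = 17
r[6] = 23
r[7] = 25  (first piece 1, then r[6]=23)
r[8] = 27  (first piece 1, then r[7]=25)
r[9] = 31
r[10] = 34  (first piece 5, then r[5]=17)
r[11] = 40  (first piece 5, then r[6]=23)
r[12] = 46  (first piece 6, then r[6]=23)
Maximum revenue is $46.
Now minimize piece count subject to staying optimal: for each k, pieces[k] = 1 + min over i with p[i]+r[k−i]=r[k] of pieces[k−i].
pieces[9] = 1
pieces[10] = 2
pieces[11] = 2
pieces[12] = 2

2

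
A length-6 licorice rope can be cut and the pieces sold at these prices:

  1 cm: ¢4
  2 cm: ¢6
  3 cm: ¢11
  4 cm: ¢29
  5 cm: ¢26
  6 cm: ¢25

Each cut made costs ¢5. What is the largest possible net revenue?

30

Build net[k] bottom-up: net[k] = max over allowed piece i of (p[i] + net[k−i]) − 5 per cut.
net[1] = 4
net[2] = max(4+4-5, 6+0) = 6
net[3] = max(4+6-5, 6+4-5, 11+0) = 11
net[4] = max(4+11-5, 6+6-5, 11+4-5, 29+0) = 29
net[5] = max(4+29-5, 6+11-5, 11+6-5, 29+4-5, 26+0) = 28
net[6] = max(4+28-5, 6+29-5, 11+11-5, 29+6-5, 26+4-5, 25+0) = 30
One optimal plan: pieces 4 + 2 (1 cut) → ¢35 − ¢5 = ¢30.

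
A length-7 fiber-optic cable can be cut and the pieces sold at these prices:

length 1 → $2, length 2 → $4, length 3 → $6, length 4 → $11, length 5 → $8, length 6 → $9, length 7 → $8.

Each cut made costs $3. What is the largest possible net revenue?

14

Build net[k] bottom-up: net[k] = max over allowed piece i of (p[i] + net[k−i]) − 3 per cut.
net[1] = 2
net[2] = max(2+2-3, 4+0) = 4
net[3] = max(2+4-3, 4+2-3, 6+0) = 6
net[4] = max(2+6-3, 4+4-3, 6+2-3, 11+0) = 11
net[5] = max(2+11-3, 4+6-3, 6+4-3, 11+2-3, 8+0) = 10
net[6] = max(2+10-3, 4+11-3, 6+6-3, 11+4-3, 8+2-3, 9+0) = 12
net[7] = max(2+12-3, 4+10-3, 6+11-3, …, 9+2-3, 8+0) = 14
One optimal plan: pieces 4 + 3 (1 cut) → $17 − $3 = $14.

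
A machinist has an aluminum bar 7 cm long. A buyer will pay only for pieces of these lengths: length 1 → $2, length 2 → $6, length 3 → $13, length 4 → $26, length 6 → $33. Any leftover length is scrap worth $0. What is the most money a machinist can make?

Build f[k] bottom-up: f[k] = max over allowed piece i of (p[i] + f[k−i]).
f[1] = 2
f[2] = max(2+2, 6+0) = 6
f[3] = max(2+6, 6+2, 13+0) = 13
f[4] = max(2+13, 6+6, 13+2, 26+0) = 26
f[5] = max(2+26, 6+13, 13+6, 26+2) = 28
f[6] = max(2+28, 6+26, 13+13, 26+6, 33+0) = 33
f[7] = max(2+33, 6+28, 13+26, 26+13, 33+2) = 39
One optimal cutting: 4 + 3 → $39.

39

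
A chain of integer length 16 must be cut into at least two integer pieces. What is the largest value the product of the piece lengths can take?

Define g[k] = max over 1≤i<k of i · max(k−i, g[k−i]); the inner max lets the remainder stay uncut if that's better.
Small cases: g[2]=1, g[3]=2, g[4]=4, g[5]=6, g[6]=9, g[7]=12, g[8]=18, g[9]=27, g[10]=36.
g[11] = 2×max(9,27) = 2×27 = 54
g[12] = 3×max(9,27) = 3×27 = 81
g[13] = 2×max(11,54) = 2×54 = 108
g[14] = 2×max(12,81) = 2×81 = 162
g[15] = 3×max(12,81) = 3×81 = 243
g[16] = 2×max(14,162) = 2×162 = 324
One optimal split: 3 + 3 + 3 + 3 + 2 + 2; product 3×3×3×3×2×2 = 324.

324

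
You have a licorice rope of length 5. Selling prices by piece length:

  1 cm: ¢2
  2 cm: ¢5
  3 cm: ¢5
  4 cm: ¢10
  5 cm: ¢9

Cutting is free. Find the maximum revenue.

Consider every possible first cut. best[k] is the best of p[i]+best[k−i] over all sellable i≤k.
best[1] = 2
best[2] = 5
best[3] = 7  (first piece 1, then best[2]=5)
best[4] = 10  (first piece 2, then best[2]=5)
best[5] = 12  (first piece 1, then best[4]=10)
One optimal cutting: 2 + 2 + 1 → ¢5 + ¢5 + ¢2 = ¢12.

12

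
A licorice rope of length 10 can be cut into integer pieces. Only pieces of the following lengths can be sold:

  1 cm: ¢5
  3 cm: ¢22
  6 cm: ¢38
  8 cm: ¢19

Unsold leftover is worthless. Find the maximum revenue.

71

Consider every possible first cut. best[k] is the best of p[i]+best[k−i] over all sellable i≤k.
best[1] = 5
best[2] = 10  (first piece 1, then best[1]=5)
best[3] = 22
best[4] = 27  (first piece 1, then best[3]=22)
best[5] = 32  (first piece 1, then best[4]=27)
best[6] = 44  (first piece 3, then best[3]=22)
best[7] = 49  (first piece 1, then best[6]=44)
best[8] = 54  (first piece 1, then best[7]=49)
best[9] = 66  (first piece 3, then best[6]=44)
best[10] = 71  (first piece 1, then best[9]=66)
One optimal cutting: 3 + 3 + 3 + 1 → ¢71.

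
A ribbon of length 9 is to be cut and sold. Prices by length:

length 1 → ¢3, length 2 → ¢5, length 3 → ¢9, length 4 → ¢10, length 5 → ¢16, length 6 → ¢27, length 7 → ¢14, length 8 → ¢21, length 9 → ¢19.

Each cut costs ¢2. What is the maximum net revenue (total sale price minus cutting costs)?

34

Build net[k] bottom-up: net[k] = max over allowed piece i of (p[i] + net[k−i]) − 2 per cut.
net[1] = 3
net[2] = max(3+3-2, 5+0) = 5
net[3] = max(3+5-2, 5+3-2, 9+0) = 9
net[4] = max(3+9-2, 5+5-2, 9+3-2, 10+0) = 10
net[5] = max(3+10-2, 5+9-2, 9+5-2, 10+3-2, 16+0) = 16
net[6] = max(3+16-2, 5+10-2, 9+9-2, 10+5-2, 16+3-2, 27+0) = 27
net[7] = max(3+27-2, 5+16-2, 9+10-2, …, 27+3-2, 14+0) = 28
net[8] = max(3+28-2, 5+27-2, 9+16-2, …, 14+3-2, 21+0) = 30
net[9] = max(3+30-2, 5+28-2, 9+27-2, …, 21+3-2, 19+0) = 34
One optimal plan: pieces 6 + 3 (1 cut) → ¢36 − ¢2 = ¢34.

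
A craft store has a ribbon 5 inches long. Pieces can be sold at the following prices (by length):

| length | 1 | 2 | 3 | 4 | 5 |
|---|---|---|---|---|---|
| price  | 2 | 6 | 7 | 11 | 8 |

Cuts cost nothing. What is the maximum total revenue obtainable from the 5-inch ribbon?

14

Let best[k] be the best obtainable value from length k. For each k, try every first piece i and keep the best of price[i] + best[k−i].
best[1] = 2
best[2] = max(2+2, 6+0) = 6
best[3] = max(2+6, 6+2, 7+0) = 8
best[4] = max(2+8, 6+6, 7+2, 11+0) = 12
best[5] = max(2+12, 6+8, 7+6, 11+2, 8+0) = 14
One optimal cutting: 2 + 2 + 1 → ¢6 + ¢6 + ¢2 = ¢14.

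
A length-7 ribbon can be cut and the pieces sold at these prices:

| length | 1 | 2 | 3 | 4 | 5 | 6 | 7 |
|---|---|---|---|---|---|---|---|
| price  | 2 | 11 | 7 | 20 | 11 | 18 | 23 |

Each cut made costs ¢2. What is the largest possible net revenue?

29

Build r[k] bottom-up: r[k] = max over allowed piece i of (p[i] + r[k−i]) − 2 per cut.
r[1] = 2
r[2] = max(2+2-2, 11+0) = 11
r[3] = max(2+11-2, 11+2-2, 7+0) = 11
r[4] = max(2+11-2, 11+11-2, 7+2-2, 20+0) = 20
r[5] = max(2+20-2, 11+11-2, 7+11-2, 20+2-2, 11+0) = 20
r[6] = max(2+20-2, 11+20-2, 7+11-2, 20+11-2, 11+2-2, 18+0) = 29
r[7] = max(2+29-2, 11+20-2, 7+20-2, …, 18+2-2, 23+0) = 29
One optimal plan: pieces 2 + 2 + 2 + 1 (3 cuts) → ¢35 − ¢6 = ¢29.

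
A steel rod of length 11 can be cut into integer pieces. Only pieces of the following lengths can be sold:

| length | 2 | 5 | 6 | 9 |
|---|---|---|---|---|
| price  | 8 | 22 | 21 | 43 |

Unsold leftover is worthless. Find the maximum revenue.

51

Build r[k] bottom-up: r[k] = max over allowed piece i of (p[i] + r[k−i]).
r[1] = 0
r[2] = 8
r[3] = 8
r[4] = 16  (first piece 2, then r[2]=8)
r[5] = 22
r[6] = 24  (first piece 2, then r[4]=16)
r[7] = 30  (first piece 2, then r[5]=22)
r[8] = 32  (first piece 2, then r[6]=24)
r[9] = 43
r[10] = 44  (first piece 5, then r[5]=22)
r[11] = 51  (first piece 2, then r[9]=43)
One optimal cutting: 9 + 2 → $51.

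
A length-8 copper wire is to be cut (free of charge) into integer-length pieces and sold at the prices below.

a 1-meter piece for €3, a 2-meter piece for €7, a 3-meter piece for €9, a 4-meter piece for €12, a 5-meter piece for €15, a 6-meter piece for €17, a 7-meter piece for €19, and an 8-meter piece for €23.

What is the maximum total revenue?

28

Let v[k] be the best obtainable value from length k. For each k, try every first piece i and keep the best of price[i] + v[k−i].
v[1] = 3
v[2] = max(3+3, 7+0) = 7
v[3] = max(3+7, 7+3, 9+0) = 10
v[4] = max(3+10, 7+7, 9+3, 12+0) = 14
v[5] = max(3+14, 7+10, 9+7, 12+3, 15+0) = 17
v[6] = max(3+17, 7+14, 9+10, 12+7, 15+3, 17+0) = 21
v[7] = max(3+21, 7+17, 9+14, …, 17+3, 19+0) = 24
v[8] = max(3+24, 7+21, 9+17, …, 19+3, 23+0) = 28
One optimal cutting: 2 + 2 + 2 + 2 → €7 + €7 + €7 + €7 = €28.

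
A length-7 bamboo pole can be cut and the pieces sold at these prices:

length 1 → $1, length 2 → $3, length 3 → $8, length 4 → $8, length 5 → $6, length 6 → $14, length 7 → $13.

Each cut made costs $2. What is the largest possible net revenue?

Build v[k] bottom-up: v[k] = max over allowed piece i of (p[i] + v[k−i]) − 2 per cut.
v[1] = 1
v[2] = max(1+1-2, 3+0) = 3
v[3] = max(1+3-2, 3+1-2, 8+0) = 8
v[4] = max(1+8-2, 3+3-2, 8+1-2, 8+0) = 8
v[5] = max(1+8-2, 3+8-2, 8+3-2, 8+1-2, 6+0) = 9
v[6] = max(1+9-2, 3+8-2, 8+8-2, 8+3-2, 6+1-2, 14+0) = 14
v[7] = max(1+14-2, 3+9-2, 8+8-2, …, 14+1-2, 13+0) = 14
One optimal plan: pieces 4 + 3 (1 cut) → $16 − $2 = $14.

14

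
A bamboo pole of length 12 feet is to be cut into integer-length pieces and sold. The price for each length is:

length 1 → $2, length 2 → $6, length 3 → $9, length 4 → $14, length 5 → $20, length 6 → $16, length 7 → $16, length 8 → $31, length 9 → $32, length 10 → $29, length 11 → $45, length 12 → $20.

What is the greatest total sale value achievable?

Consider every possible first cut. r[k] is the best of p[i]+r[k−i] over all sellable i≤k.
r[1] = 2
r[2] = 6
r[3] = 9
r[4] = 14
r[5] = 20
r[6] = 22  (first piece 1, then r[5]=20)
r[7] = 26  (first piece 2, then r[5]=20)
r[8] = 31
r[9] = 34  (first piece 4, then r[5]=20)
r[10] = 40  (first piece 5, then r[5]=20)
r[11] = 45
r[12] = 47  (first piece 1, then r[11]=45)
One optimal cutting: 11 + 1 → $45 + $2 = $47.

47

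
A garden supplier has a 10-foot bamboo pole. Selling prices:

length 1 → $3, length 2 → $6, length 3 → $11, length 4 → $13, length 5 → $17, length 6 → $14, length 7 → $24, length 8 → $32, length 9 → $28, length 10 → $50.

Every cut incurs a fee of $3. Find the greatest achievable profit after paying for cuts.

50

Let net[k] be the best obtainable value from length k. For each k, try every first piece i and keep the best of price[i] + net[k−i] minus the 3 cut fee when i<k.
net[1] = 3
net[2] = max(3+3-3, 6+0) = 6
net[3] = max(3+6-3, 6+3-3, 11+0) = 11
net[4] = max(3+11-3, 6+6-3, 11+3-3, 13+0) = 13
net[5] = max(3+13-3, 6+11-3, 11+6-3, 13+3-3, 17+0) = 17
net[6] = max(3+17-3, 6+13-3, 11+11-3, 13+6-3, 17+3-3, 14+0) = 19
net[7] = max(3+19-3, 6+17-3, 11+13-3, …, 14+3-3, 24+0) = 24
net[8] = max(3+24-3, 6+19-3, 11+17-3, …, 24+3-3, 32+0) = 32
net[9] = max(3+32-3, 6+24-3, 11+19-3, …, 32+3-3, 28+0) = 32
net[10] = max(3+32-3, 6+32-3, 11+24-3, …, 28+3-3, 50+0) = 50
Best is to make no cuts and sell whole for $50.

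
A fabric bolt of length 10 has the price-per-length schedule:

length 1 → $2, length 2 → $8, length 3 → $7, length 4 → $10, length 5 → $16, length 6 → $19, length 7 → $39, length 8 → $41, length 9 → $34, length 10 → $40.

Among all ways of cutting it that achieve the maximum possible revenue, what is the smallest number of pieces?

2

Consider every possible first cut. r[k] is the best of p[i]+r[k−i] over all sellable i≤k.
r[1] = 2
r[2] = max(2+2, 8+0) = 8
r[3] = max(2+8, 8+2, 7+0) = 10
r[4] = max(2+10, 8+8, 7+2, 10+0) = 16
r[5] = max(2+16, 8+10, 7+8, 10+2, 16+0) = 18
r[6] = max(2+18, 8+16, 7+10, 10+8, 16+2, 19+0) = 24
r[7] = max(2+24, 8+18, 7+16, …, 19+2, 39+0) = 39
r[8] = max(2+39, 8+24, 7+18, …, 39+2, 41+0) = 41
r[9] = max(2+41, 8+39, 7+24, …, 41+2, 34+0) = 47
r[10] = max(2+47, 8+41, 7+39, …, 34+2, 40+0) = 49
Maximum revenue is $49.
Now minimize piece count subject to staying optimal: for each k, pieces[k] = 1 + min over i with p[i]+r[k−i]=r[k] of pieces[k−i].
pieces[7] = 1
pieces[8] = 1
pieces[9] = 2
pieces[10] = 2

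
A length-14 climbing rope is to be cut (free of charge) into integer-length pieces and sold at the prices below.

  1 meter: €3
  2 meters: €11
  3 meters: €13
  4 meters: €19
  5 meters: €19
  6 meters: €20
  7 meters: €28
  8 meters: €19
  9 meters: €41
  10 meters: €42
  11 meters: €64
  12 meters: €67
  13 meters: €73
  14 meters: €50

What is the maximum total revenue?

Let best[k] be the best obtainable value from length k. For each k, try every first piece i and keep the best of price[i] + best[k−i].
best[1] = 3
best[2] = 11
best[3] = 14  (first piece 1, then best[2]=11)
best[4] = 22  (first piece 2, then best[2]=11)
best[5] = 25  (first piece 1, then best[4]=22)
best[6] = 33  (first piece 2, then best[4]=22)
best[7] = 36  (first piece 1, then best[6]=33)
best[8] = 44  (first piece 2, then best[6]=33)
best[9] = 47  (first piece 1, then best[8]=44)
best[10] = 55  (first piece 2, then best[8]=44)
best[11] = 64
best[12] = 67  (first piece 1, then best[11]=64)
best[13] = 75  (first piece 2, then best[11]=64)
best[14] = 78  (first piece 1, then best[13]=75)
One optimal cutting: 11 + 2 + 1 → €64 + €11 + €3 = €78.

78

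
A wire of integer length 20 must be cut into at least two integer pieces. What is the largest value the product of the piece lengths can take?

Define f[k] = max over 1≤i<k of i · max(k−i, f[k−i]); the inner max lets the remainder stay uncut if that's better.
Small cases: f[2]=1, f[3]=2, f[4]=4, f[5]=6, f[6]=9, f[7]=12, f[8]=18, f[9]=27, f[10]=36, f[11]=54, f[12]=81, f[13]=108.
f[14] = max(1*108, 2*81, 3*54, …, 12*2, 13*1) = 162
f[15] = max(1*162, 2*108, 3*81, …, 13*2, 14*1) = 243
f[16] = max(1*243, 2*162, 3*108, …, 14*2, 15*1) = 324
f[17] = max(1*324, 2*243, 3*162, …, 15*2, 16*1) = 486
f[18] = max(1*486, 2*324, 3*243, …, 16*2, 17*1) = 729
f[19] = max(1*729, 2*486, 3*324, …, 17*2, 18*1) = 972
f[20] = max(1*972, 2*729, 3*486, …, 18*2, 19*1) = 1458
One optimal split: 3 + 3 + 3 + 3 + 3 + 3 + 2; product 3*3*3*3*3*3*2 = 1458.

1458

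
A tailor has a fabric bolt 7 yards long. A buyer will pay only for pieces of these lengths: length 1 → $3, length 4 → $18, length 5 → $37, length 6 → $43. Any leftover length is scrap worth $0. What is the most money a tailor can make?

Let r[k] be the best obtainable value from length k. For each k, try every first piece i and keep the best of price[i] + r[k−i].
r[1] = 3
r[2] = 6  (first piece 1, then r[1]=3)
r[3] = 9  (first piece 1, then r[2]=6)
r[4] = 18
r[5] = 37
r[6] = 43
r[7] = 46  (first piece 1, then r[6]=43)
One optimal cutting: 6 + 1 → $46.

46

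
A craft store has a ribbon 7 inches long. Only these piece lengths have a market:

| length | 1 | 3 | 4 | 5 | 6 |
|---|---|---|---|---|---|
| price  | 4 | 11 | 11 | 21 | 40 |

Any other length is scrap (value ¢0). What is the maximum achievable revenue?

44

Build r[k] bottom-up: r[k] = max over allowed piece i of (p[i] + r[k−i]).
r[1] = 4
r[2] = 8  (first piece 1, then r[1]=4)
r[3] = max(4+8, 11+0) = 12
r[4] = max(4+12, 11+4, 11+0) = 16
r[5] = max(4+16, 11+8, 11+4, 21+0) = 21
r[6] = max(4+21, 11+12, 11+8, 21+4, 40+0) = 40
r[7] = max(4+40, 11+16, 11+12, 21+8, 40+4) = 44
One optimal cutting: 6 + 1 → ¢44.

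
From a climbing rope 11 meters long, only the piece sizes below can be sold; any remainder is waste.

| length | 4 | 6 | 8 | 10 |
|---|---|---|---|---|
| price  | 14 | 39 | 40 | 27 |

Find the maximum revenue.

53

Consider every possible first cut. f[k] is the best of p[i]+f[k−i] over all sellable i≤k.
f[1] = 0
f[2] = 0
f[3] = 0
f[4] = 14
f[5] = 14
f[6] = 39
f[7] = 39
f[8] = 40
f[9] = 40
f[10] = 53  (first piece 4, then f[6]=39)
f[11] = 53
One optimal cutting: pieces 6 + 4 with 1 meter of scrap → €53.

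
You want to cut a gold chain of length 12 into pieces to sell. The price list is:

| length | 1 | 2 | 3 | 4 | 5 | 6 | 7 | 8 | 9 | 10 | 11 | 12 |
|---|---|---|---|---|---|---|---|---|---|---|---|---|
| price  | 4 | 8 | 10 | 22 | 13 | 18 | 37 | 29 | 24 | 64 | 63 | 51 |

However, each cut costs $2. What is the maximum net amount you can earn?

Build net[k] bottom-up: net[k] = max over allowed piece i of (p[i] + net[k−i]) − 2 per cut.
net[1] = 4
net[2] = max(4+4-2, 8+0) = 8
net[3] = max(4+8-2, 8+4-2, 10+0) = 10
net[4] = max(4+10-2, 8+8-2, 10+4-2, 22+0) = 22
net[5] = max(4+22-2, 8+10-2, 10+8-2, 22+4-2, 13+0) = 24
net[6] = max(4+24-2, 8+22-2, 10+10-2, 22+8-2, 13+4-2, 18+0) = 28
net[7] = max(4+28-2, 8+24-2, 10+22-2, …, 18+4-2, 37+0) = 37
net[8] = max(4+37-2, 8+28-2, 10+24-2, …, 37+4-2, 29+0) = 42
net[9] = max(4+42-2, 8+37-2, 10+28-2, …, 29+4-2, 24+0) = 44
net[10] = max(4+44-2, 8+42-2, 10+37-2, …, 24+4-2, 64+0) = 64
net[11] = max(4+64-2, 8+44-2, 10+42-2, …, 64+4-2, 63+0) = 66
net[12] = max(4+66-2, 8+64-2, 10+44-2, …, 63+4-2, 51+0) = 70
One optimal plan: pieces 10 + 2 (1 cut) → $72 − $2 = $70.

70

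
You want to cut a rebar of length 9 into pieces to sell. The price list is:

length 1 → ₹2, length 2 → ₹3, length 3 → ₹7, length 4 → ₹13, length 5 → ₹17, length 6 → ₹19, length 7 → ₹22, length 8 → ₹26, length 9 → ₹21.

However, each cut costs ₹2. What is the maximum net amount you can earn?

28

Let v[k] be the best obtainable value from length k. For each k, try every first piece i and keep the best of price[i] + v[k−i] minus the 2 cut fee when i<k.
v[1] = 2
v[2] = max(2+2-2, 3+0) = 3
v[3] = max(2+3-2, 3+2-2, 7+0) = 7
v[4] = max(2+7-2, 3+3-2, 7+2-2, 13+0) = 13
v[5] = max(2+13-2, 3+7-2, 7+3-2, 13+2-2, 17+0) = 17
v[6] = max(2+17-2, 3+13-2, 7+7-2, 13+3-2, 17+2-2, 19+0) = 19
v[7] = max(2+19-2, 3+17-2, 7+13-2, …, 19+2-2, 22+0) = 22
v[8] = max(2+22-2, 3+19-2, 7+17-2, …, 22+2-2, 26+0) = 26
v[9] = max(2+26-2, 3+22-2, 7+19-2, …, 26+2-2, 21+0) = 28
One optimal plan: pieces 5 + 4 (1 cut) → ₹30 − ₹2 = ₹28.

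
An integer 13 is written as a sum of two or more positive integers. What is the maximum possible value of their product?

108

Fill g[k] for k=2..13: at each k try every first piece i and multiply by the better of (k−i) uncut or g[k−i].
g[2] = 1·max(1,0) = 1·1 = 1
g[3] = 1·max(2,1) = 1·2 = 2
g[4] = 2·max(2,1) = 2·2 = 4
g[5] = 2·max(3,2) = 2·3 = 6
g[6] = 3·max(3,2) = 3·3 = 9
g[7] = 2·max(5,6) = 2·6 = 12
g[8] = 2·max(6,9) = 2·9 = 18
g[9] = 3·max(6,9) = 3·9 = 27
g[10] = 2·max(8,18) = 2·18 = 36
g[11] = 2·max(9,27) = 2·27 = 54
g[12] = 3·max(9,27) = 3·27 = 81
g[13] = 2·max(11,54) = 2·54 = 108
One optimal split: 3 + 3 + 3 + 2 + 2; product 3·3·3·2·2 = 108.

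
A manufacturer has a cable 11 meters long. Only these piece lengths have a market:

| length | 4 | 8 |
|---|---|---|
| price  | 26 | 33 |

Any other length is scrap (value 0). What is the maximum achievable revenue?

52

Let r[k] be the best obtainable value from length k. For each k, try every first piece i and keep the best of price[i] + r[k−i].
r[1] = 0
r[2] = 0
r[3] = 0
r[4] = 26
r[5] = 26
r[6] = 26
r[7] = 26
r[8] = max(26+26, 33+0) = 52
r[9] = max(26+26, 33+0) = 52
r[10] = max(26+26, 33+0) = 52
r[11] = max(26+26, 33+0) = 52
One optimal cutting: pieces 4 + 4 with 3 meters of scrap → 52.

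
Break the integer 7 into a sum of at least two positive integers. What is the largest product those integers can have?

Let m[k] be the best product for length k (with at least one cut). For each first piece i, the rest contributes max(k−i, m[k−i]).
m[2] = 1·max(1,0) = 1·1 = 1
m[3] = 1·max(2,1) = 1·2 = 2
m[4] = 2·max(2,1) = 2·2 = 4
m[5] = 2·max(3,2) = 2·3 = 6
m[6] = 3·max(3,2) = 3·3 = 9
m[7] = 2·max(5,6) = 2·6 = 12
One optimal split: 3 + 2 + 2; product 3·2·2 = 12.

12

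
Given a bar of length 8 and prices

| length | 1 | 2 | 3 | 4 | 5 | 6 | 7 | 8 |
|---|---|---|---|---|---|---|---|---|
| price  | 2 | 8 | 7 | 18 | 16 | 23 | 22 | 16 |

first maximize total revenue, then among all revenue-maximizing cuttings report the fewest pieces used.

Let r[k] be the best obtainable value from length k. For each k, try every first piece i and keep the best of price[i] + r[k−i].
r[1] = 2
r[2] = 8
r[3] = 10  (first piece 1, then r[2]=8)
r[4] = 18
r[5] = 20  (first piece 1, then r[4]=18)
r[6] = 26  (first piece 2, then r[4]=18)
r[7] = 28  (first piece 1, then r[6]=26)
r[8] = 36  (first piece 4, then r[4]=18)
Maximum revenue is $36.
Now minimize piece count subject to staying optimal: for each k, pieces[k] = 1 + min over i with p[i]+r[k−i]=r[k] of pieces[k−i].
pieces[5] = 2
pieces[6] = 2
pieces[7] = 3
pieces[8] = 2

2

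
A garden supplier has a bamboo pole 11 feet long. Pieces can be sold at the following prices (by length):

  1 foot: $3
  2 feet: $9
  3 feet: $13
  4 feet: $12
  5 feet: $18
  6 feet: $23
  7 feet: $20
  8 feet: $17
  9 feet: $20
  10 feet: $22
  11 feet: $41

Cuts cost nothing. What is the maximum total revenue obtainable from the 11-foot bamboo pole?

Let best[k] be the best obtainable value from length k. For each k, try every first piece i and keep the best of price[i] + best[k−i].
best[1] = 3
best[2] = max(3+3, 9+0) = 9
best[3] = max(3+9, 9+3, 13+0) = 13
best[4] = max(3+13, 9+9, 13+3, 12+0) = 18
best[5] = max(3+18, 9+13, 13+9, 12+3, 18+0) = 22
best[6] = max(3+22, 9+18, 13+13, 12+9, 18+3, 23+0) = 27
best[7] = max(3+27, 9+22, 13+18, …, 23+3, 20+0) = 31
best[8] = max(3+31, 9+27, 13+22, …, 20+3, 17+0) = 36
best[9] = max(3+36, 9+31, 13+27, …, 17+3, 20+0) = 40
best[10] = max(3+40, 9+36, 13+31, …, 20+3, 22+0) = 45
best[11] = max(3+45, 9+40, 13+36, …, 22+3, 41+0) = 49
One optimal cutting: 3 + 2 + 2 + 2 + 2 → $13 + $9 + $9 + $9 + $9 = $49.

49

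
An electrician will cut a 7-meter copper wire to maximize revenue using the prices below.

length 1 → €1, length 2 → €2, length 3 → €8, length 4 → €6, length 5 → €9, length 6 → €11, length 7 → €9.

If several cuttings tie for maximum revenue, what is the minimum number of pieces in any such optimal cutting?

Consider every possible first cut. r[k] is the best of p[i]+r[k−i] over all sellable i≤k.
r[1] = 1
r[2] = max(1+1, 2+0) = 2
r[3] = max(1+2, 2+1, 8+0) = 8
r[4] = max(1+8, 2+2, 8+1, 6+0) = 9
r[5] = max(1+9, 2+8, 8+2, 6+1, 9+0) = 10
r[6] = max(1+10, 2+9, 8+8, 6+2, 9+1, 11+0) = 16
r[7] = max(1+16, 2+10, 8+9, …, 11+1, 9+0) = 17
Maximum revenue is €17.
Now minimize piece count subject to staying optimal: for each k, pieces[k] = 1 + min over i with p[i]+r[k−i]=r[k] of pieces[k−i].
pieces[4] = 2
pieces[5] = 2
pieces[6] = 2
pieces[7] = 3

3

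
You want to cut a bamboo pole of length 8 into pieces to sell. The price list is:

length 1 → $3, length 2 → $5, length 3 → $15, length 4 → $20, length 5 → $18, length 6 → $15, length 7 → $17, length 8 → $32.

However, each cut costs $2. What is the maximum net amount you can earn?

Let r[k] be the best obtainable value from length k. For each k, try every first piece i and keep the best of price[i] + r[k−i] minus the 2 cut fee when i<k.
r[1] = 3
r[2] = 5
r[3] = 15
r[4] = 20
r[5] = 21  (first piece 1, then r[4]=20)
r[6] = 28  (first piece 3, then r[3]=15)
r[7] = 33  (first piece 3, then r[4]=20)
r[8] = 38  (first piece 4, then r[4]=20)
One optimal plan: pieces 4 + 4 (1 cut) → $40 − $2 = $38.

38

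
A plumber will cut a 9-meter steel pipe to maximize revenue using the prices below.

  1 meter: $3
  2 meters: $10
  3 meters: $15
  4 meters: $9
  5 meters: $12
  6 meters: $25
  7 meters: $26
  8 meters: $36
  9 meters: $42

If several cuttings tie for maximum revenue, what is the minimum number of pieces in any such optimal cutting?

Build r[k] bottom-up: r[k] = max over allowed piece i of (p[i] + r[k−i]).
r[1] = 3
r[2] = 10
r[3] = 15
r[4] = 20  (first piece 2, then r[2]=10)
r[5] = 25  (first piece 2, then r[3]=15)
r[6] = 30  (first piece 2, then r[4]=20)
r[7] = 35  (first piece 2, then r[5]=25)
r[8] = 40  (first piece 2, then r[6]=30)
r[9] = 45  (first piece 2, then r[7]=35)
Maximum revenue is $45.
Now minimize piece count subject to staying optimal: for each k, pieces[k] = 1 + min over i with p[i]+r[k−i]=r[k] of pieces[k−i].
pieces[6] = 2
pieces[7] = 3
pieces[8] = 3
pieces[9] = 3

3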